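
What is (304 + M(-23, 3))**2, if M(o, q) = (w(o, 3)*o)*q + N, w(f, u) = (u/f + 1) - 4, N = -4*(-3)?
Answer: 283024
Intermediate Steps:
N = 12
w(f, u) = -3 + u/f (w(f, u) = (1 + u/f) - 4 = -3 + u/f)
M(o, q) = 12 + o*q*(-3 + 3/o) (M(o, q) = ((-3 + 3/o)*o)*q + 12 = (o*(-3 + 3/o))*q + 12 = o*q*(-3 + 3/o) + 12 = 12 + o*q*(-3 + 3/o))
(304 + M(-23, 3))**2 = (304 + (12 - 3*3*(-1 - 23)))**2 = (304 + (12 - 3*3*(-24)))**2 = (304 + (12 + 216))**2 = (304 + 228)**2 = 532**2 = 283024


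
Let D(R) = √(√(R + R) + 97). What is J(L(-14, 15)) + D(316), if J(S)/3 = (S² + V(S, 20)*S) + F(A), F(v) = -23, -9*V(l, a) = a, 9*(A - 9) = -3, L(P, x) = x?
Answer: 506 + √(97 + 2*√158) ≈ 517.05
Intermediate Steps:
A = 26/3 (A = 9 + (⅑)*(-3) = 9 - ⅓ = 26/3 ≈ 8.6667)
V(l, a) = -a/9
J(S) = -69 + 3*S² - 20*S/3 (J(S) = 3*((S² + (-⅑*20)*S) - 23) = 3*((S² - 20*S/9) - 23) = 3*(-23 + S² - 20*S/9) = -69 + 3*S² - 20*S/3)
D(R) = √(97 + √2*√R) (D(R) = √(√(2*R) + 97) = √(√2*√R + 97) = √(97 + √2*√R))
J(L(-14, 15)) + D(316) = (-69 + 3*15² - 20/3*15) + √(97 + √2*√316) = (-69 + 3*225 - 100) + √(97 + √2*(2*√79)) = (-69 + 675 - 100) + √(97 + 2*√158) = 506 + √(97 + 2*√158)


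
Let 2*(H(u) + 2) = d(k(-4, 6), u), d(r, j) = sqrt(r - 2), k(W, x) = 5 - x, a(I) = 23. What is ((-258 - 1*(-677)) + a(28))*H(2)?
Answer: -884 + 221*I*sqrt(3) ≈ -884.0 + 382.78*I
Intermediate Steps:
d(r, j) = sqrt(-2 + r)
H(u) = -2 + I*sqrt(3)/2 (H(u) = -2 + sqrt(-2 + (5 - 1*6))/2 = -2 + sqrt(-2 + (5 - 6))/2 = -2 + sqrt(-2 - 1)/2 = -2 + sqrt(-3)/2 = -2 + (I*sqrt(3))/2 = -2 + I*sqrt(3)/2)
((-258 - 1*(-677)) + a(28))*H(2) = ((-258 - 1*(-677)) + 23)*(-2 + I*sqrt(3)/2) = ((-258 + 677) + 23)*(-2 + I*sqrt(3)/2) = (419 + 23)*(-2 + I*sqrt(3)/2) = 442*(-2 + I*sqrt(3)/2) = -884 + 221*I*sqrt(3)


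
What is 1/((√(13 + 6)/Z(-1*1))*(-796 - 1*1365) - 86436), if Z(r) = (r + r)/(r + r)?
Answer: -86436/7382453597 + 2161*√19/7382453597 ≈ -1.0432e-5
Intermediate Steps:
Z(r) = 1 (Z(r) = (2*r)/((2*r)) = (2*r)*(1/(2*r)) = 1)
1/((√(13 + 6)/Z(-1*1))*(-796 - 1*1365) - 86436) = 1/((√(13 + 6)/1)*(-796 - 1*1365) - 86436) = 1/((√19*1)*(-796 - 1365) - 86436) = 1/(√19*(-2161) - 86436) = 1/(-2161*√19 - 86436) = 1/(-86436 - 2161*√19)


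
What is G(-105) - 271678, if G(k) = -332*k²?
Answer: -3931978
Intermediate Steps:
G(-105) - 271678 = -332*(-105)² - 271678 = -332*11025 - 271678 = -3660300 - 271678 = -3931978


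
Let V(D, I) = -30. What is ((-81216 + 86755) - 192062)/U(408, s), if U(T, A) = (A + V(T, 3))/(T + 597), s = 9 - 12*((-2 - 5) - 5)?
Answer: -62485205/41 ≈ -1.5240e+6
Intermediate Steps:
s = 153 (s = 9 - 12*(-7 - 5) = 9 - 12*(-12) = 9 + 144 = 153)
U(T, A) = (-30 + A)/(597 + T) (U(T, A) = (A - 30)/(T + 597) = (-30 + A)/(597 + T))
((-81216 + 86755) - 192062)/U(408, s) = ((-81216 + 86755) - 192062)/(((-30 + 153)/(597 + 408))) = (5539 - 192062)/((123/1005)) = -186523/((1/1005)*123) = -186523/41/335 = -186523*335/41 = -62485205/41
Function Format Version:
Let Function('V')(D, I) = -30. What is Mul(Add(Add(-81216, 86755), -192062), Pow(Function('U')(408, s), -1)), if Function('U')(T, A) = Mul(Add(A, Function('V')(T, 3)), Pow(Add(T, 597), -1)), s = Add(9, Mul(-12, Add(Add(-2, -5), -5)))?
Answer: Rational(-62485205, 41) ≈ -1.5240e+6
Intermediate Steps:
s = 153 (s = Add(9, Mul(-12, Add(-7, -5))) = Add(9, Mul(-12, -12)) = Add(9, 144) = 153)
Function('U')(T, A) = Mul(Pow(Add(597, T), -1), Add(-30, A)) (Function('U')(T, A) = Mul(Add(A, -30), Pow(Add(T, 597), -1)) = Mul(Add(-30, A), Pow(Add(597, T), -1)) = Mul(Pow(Add(597, T), -1), Add(-30, A)))
Mul(Add(Add(-81216, 86755), -192062), Pow(Function('U')(408, s), -1)) = Mul(Add(Add(-81216, 86755), -192062), Pow(Mul(Pow(Add(597, 408), -1), Add(-30, 153)), -1)) = Mul(Add(5539, -192062), Pow(Mul(Pow(1005, -1), 123), -1)) = Mul(-186523, Pow(Mul(Rational(1, 1005), 123), -1)) = Mul(-186523, Pow(Rational(41, 335), -1)) = Mul(-186523, Rational(335, 41)) = Rational(-62485205, 41)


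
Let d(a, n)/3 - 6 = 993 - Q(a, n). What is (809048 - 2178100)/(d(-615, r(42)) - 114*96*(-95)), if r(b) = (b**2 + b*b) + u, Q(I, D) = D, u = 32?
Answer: -1369052/1031997 ≈ -1.3266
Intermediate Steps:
r(b) = 32 + 2*b**2 (r(b) = (b**2 + b*b) + 32 = (b**2 + b**2) + 32 = 2*b**2 + 32 = 32 + 2*b**2)
d(a, n) = 2997 - 3*n (d(a, n) = 18 + 3*(993 - n) = 18 + (2979 - 3*n) = 2997 - 3*n)
(809048 - 2178100)/(d(-615, r(42)) - 114*96*(-95)) = (809048 - 2178100)/((2997 - 3*(32 + 2*42**2)) - 114*96*(-95)) = -1369052/((2997 - 3*(32 + 2*1764)) - 10944*(-95)) = -1369052/((2997 - 3*(32 + 3528)) + 1039680) = -1369052/((2997 - 3*3560) + 1039680) = -1369052/((2997 - 10680) + 1039680) = -1369052/(-7683 + 1039680) = -1369052/1031997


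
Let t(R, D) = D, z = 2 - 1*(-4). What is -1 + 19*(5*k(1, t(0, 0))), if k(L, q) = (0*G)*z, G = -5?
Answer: -1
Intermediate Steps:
z = 6 (z = 2 + 4 = 6)
k(L, q) = 0 (k(L, q) = (0*(-5))*6 = 0*6 = 0)
-1 + 19*(5*k(1, t(0, 0))) = -1 + 19*(5*0) = -1 + 19*0 = -1 + 0 = -1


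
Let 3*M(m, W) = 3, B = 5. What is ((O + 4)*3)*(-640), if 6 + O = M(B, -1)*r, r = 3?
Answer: -1920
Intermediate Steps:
M(m, W) = 1 (M(m, W) = (⅓)*3 = 1)
O = -3 (O = -6 + 1*3 = -6 + 3 = -3)
((O + 4)*3)*(-640) = ((-3 + 4)*3)*(-640) = (1*3)*(-640) = 3*(-640) = -1920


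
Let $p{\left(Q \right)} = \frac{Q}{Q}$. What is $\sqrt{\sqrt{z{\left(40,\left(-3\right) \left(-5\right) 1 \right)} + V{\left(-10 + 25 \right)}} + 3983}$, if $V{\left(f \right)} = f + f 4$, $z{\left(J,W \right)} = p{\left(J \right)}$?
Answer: $\sqrt{3983 + 2 \sqrt{19}} \approx 63.18$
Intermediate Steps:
$p{\left(Q \right)} = 1$
$z{\left(J,W \right)} = 1$
$V{\left(f \right)} = 5 f$ ($V{\left(f \right)} = f + 4 f = 5 f$)
$\sqrt{\sqrt{z{\left(40,\left(-3\right) \left(-5\right) 1 \right)} + V{\left(-10 + 25 \right)}} + 3983} = \sqrt{\sqrt{1 + 5 \left(-10 + 25\right)} + 3983} = \sqrt{\sqrt{1 + 5 \cdot 15} + 3983} = \sqrt{\sqrt{1 + 75} + 3983} = \sqrt{\sqrt{76} + 3983} = \sqrt{2 \sqrt{19} + 3983} = \sqrt{3983 + 2 \sqrt{19}}$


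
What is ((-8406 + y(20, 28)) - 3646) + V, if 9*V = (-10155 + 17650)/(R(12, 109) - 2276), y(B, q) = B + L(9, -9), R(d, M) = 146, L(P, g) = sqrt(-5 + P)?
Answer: -46124519/3834 ≈ -12030.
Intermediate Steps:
y(B, q) = 2 + B (y(B, q) = B + sqrt(-5 + 9) = B + sqrt(4) = B + 2 = 2 + B)
V = -1499/3834 (V = ((-10155 + 17650)/(146 - 2276))/9 = (7495/(-2130))/9 = (7495*(-1/2130))/9 = (1/9)*(-1499/426) = -1499/3834 ≈ -0.39098)
((-8406 + y(20, 28)) - 3646) + V = ((-8406 + (2 + 20)) - 3646) - 1499/3834 = ((-8406 + 22) - 3646) - 1499/3834 = (-8384 - 3646) - 1499/3834 = -12030 - 1499/3834 = -46124519/3834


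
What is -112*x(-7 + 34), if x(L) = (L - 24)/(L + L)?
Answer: -56/9 ≈ -6.2222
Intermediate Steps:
x(L) = (-24 + L)/(2*L) (x(L) = (-24 + L)/((2*L)) = (-24 + L)*(1/(2*L)) = (-24 + L)/(2*L))
-112*x(-7 + 34) = -56*(-24 + (-7 + 34))/(-7 + 34) = -56*(-24 + 27)/27 = -56*3/27 = -112*1/18 = -56/9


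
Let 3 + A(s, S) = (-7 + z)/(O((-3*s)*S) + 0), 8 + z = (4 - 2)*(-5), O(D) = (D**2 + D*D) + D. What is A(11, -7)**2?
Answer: 102966541456/11438944209 ≈ 9.0014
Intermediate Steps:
O(D) = D + 2*D**2 (O(D) = (D**2 + D**2) + D = 2*D**2 + D = D + 2*D**2)
z = -18 (z = -8 + (4 - 2)*(-5) = -8 + 2*(-5) = -8 - 10 = -18)
A(s, S) = -3 + 25/(3*S*s*(1 - 6*S*s)) (A(s, S) = -3 + (-7 - 18)/(((-3*s)*S)*(1 + 2*((-3*s)*S)) + 0) = -3 - 25/((-3*S*s)*(1 + 2*(-3*S*s)) + 0) = -3 - 25/((-3*S*s)*(1 - 6*S*s) + 0) = -3 - 25/(-3*S*s*(1 - 6*S*s) + 0) = -3 - 25*(-1/(3*S*s*(1 - 6*S*s))) = -3 - (-25)/(3*S*s*(1 - 6*S*s)) = -3 + 25/(3*S*s*(1 - 6*S*s)))
A(11, -7)**2 = ((1/3)*(25 - 9*(-7)*11*(1 - 6*(-7)*11))/(-7*11*(1 - 6*(-7)*11)))**2 = ((1/3)*(-1/7)*(1/11)*(25 - 9*(-7)*11*(1 + 462))/(1 + 462))**2 = ((1/3)*(-1/7)*(1/11)*(25 - 9*(-7)*11*463)/463)**2 = ((1/3)*(-1/7)*(1/11)*(1/463)*(25 + 320859))**2 = ((1/3)*(-1/7)*(1/11)*(1/463)*320884)**2 = (-320884/106953)**2 = 102966541456/11438944209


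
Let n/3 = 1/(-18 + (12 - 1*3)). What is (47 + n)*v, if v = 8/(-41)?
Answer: -1120/123 ≈ -9.1057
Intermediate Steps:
n = -⅓ (n = 3/(-18 + (12 - 1*3)) = 3/(-18 + (12 - 3)) = 3/(-18 + 9) = 3/(-9) = 3*(-⅑) = -⅓ ≈ -0.33333)
v = -8/41 (v = 8*(-1/41) = -8/41 ≈ -0.19512)
(47 + n)*v = (47 - ⅓)*(-8/41) = (140/3)*(-8/41) = -1120/123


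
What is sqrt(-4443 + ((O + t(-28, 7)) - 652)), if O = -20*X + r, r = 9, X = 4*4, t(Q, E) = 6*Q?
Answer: I*sqrt(5574) ≈ 74.659*I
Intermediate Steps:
X = 16
O = -311 (O = -20*16 + 9 = -320 + 9 = -311)
sqrt(-4443 + ((O + t(-28, 7)) - 652)) = sqrt(-4443 + ((-311 + 6*(-28)) - 652)) = sqrt(-4443 + ((-311 - 168) - 652)) = sqrt(-4443 + (-479 - 652)) = sqrt(-4443 - 1131) = sqrt(-5574) = I*sqrt(5574)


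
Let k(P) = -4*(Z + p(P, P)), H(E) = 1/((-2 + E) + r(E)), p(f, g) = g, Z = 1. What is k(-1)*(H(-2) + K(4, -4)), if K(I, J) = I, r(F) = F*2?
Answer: 0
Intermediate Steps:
r(F) = 2*F
H(E) = 1/(-2 + 3*E) (H(E) = 1/((-2 + E) + 2*E) = 1/(-2 + 3*E))
k(P) = -4 - 4*P (k(P) = -4*(1 + P) = -4 - 4*P)
k(-1)*(H(-2) + K(4, -4)) = (-4 - 4*(-1))*(1/(-2 + 3*(-2)) + 4) = (-4 + 4)*(1/(-2 - 6) + 4) = 0*(1/(-8) + 4) = 0*(-⅛ + 4) = 0*(31/8) = 0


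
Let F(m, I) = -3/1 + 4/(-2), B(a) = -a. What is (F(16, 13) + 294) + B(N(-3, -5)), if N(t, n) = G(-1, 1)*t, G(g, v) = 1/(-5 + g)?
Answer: 577/2 ≈ 288.50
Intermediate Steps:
N(t, n) = -t/6 (N(t, n) = t/(-5 - 1) = t/(-6) = -t/6)
F(m, I) = -5 (F(m, I) = -3*1 + 4*(-½) = -3 - 2 = -5)
(F(16, 13) + 294) + B(N(-3, -5)) = (-5 + 294) - (-1)*(-3)/6 = 289 - 1*½ = 289 - ½ = 577/2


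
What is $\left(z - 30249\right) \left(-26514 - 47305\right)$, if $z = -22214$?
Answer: $3872766197$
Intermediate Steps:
$\left(z - 30249\right) \left(-26514 - 47305\right) = \left(-22214 - 30249\right) \left(-26514 - 47305\right) = \left(-52463\right) \left(-73819\right) = 3872766197$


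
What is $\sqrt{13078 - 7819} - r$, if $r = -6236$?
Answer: $6236 + \sqrt{5259} \approx 6308.5$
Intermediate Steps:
$\sqrt{13078 - 7819} - r = \sqrt{13078 - 7819} - -6236 = \sqrt{5259} + 6236 = 6236 + \sqrt{5259}$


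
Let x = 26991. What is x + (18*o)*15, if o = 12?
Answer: 30231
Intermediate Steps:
x + (18*o)*15 = 26991 + (18*12)*15 = 26991 + 216*15 = 26991 + 3240 = 30231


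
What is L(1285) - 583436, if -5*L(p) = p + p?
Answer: -583950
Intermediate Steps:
L(p) = -2*p/5 (L(p) = -(p + p)/5 = -2*p/5)
L(1285) - 583436 = -⅖*1285 - 583436 = -514 - 583436 = -583950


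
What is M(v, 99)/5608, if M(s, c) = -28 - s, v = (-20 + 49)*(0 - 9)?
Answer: 233/5608 ≈ 0.041548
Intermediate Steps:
v = -261 (v = 29*(-9) = -261)
M(v, 99)/5608 = (-28 - 1*(-261))/5608 = (-28 + 261)*(1/5608) = 233*(1/5608) = 233/5608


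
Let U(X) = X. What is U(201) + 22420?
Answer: 22621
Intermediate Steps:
U(201) + 22420 = 201 + 22420 = 22621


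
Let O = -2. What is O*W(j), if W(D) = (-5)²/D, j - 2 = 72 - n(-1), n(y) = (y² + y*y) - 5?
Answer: -50/77 ≈ -0.64935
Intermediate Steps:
n(y) = -5 + 2*y² (n(y) = (y² + y²) - 5 = 2*y² - 5 = -5 + 2*y²)
j = 77 (j = 2 + (72 - (-5 + 2*(-1)²)) = 2 + (72 - (-5 + 2*1)) = 2 + (72 - (-5 + 2)) = 2 + (72 - 1*(-3)) = 2 + (72 + 3) = 2 + 75 = 77)
W(D) = 25/D
O*W(j) = -50/77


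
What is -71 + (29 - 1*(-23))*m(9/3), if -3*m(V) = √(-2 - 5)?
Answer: -71 - 52*I*√7/3 ≈ -71.0 - 45.86*I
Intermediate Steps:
m(V) = -I*√7/3 (m(V) = -√(-2 - 5)/3 = -I*√7/3)
-71 + (29 - 1*(-23))*m(9/3) = -71 + (29 - 1*(-23))*(-I*√7/3) = -71 + (29 + 23)*(-I*√7/3) = -71 + 52*(-I*√7/3) = -71 - 52*I*√7/3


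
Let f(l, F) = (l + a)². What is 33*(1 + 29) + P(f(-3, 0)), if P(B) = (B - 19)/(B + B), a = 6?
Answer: 8905/9 ≈ 989.44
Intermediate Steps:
f(l, F) = (6 + l)² (f(l, F) = (l + 6)² = (6 + l)²)
P(B) = (-19 + B)/(2*B) (P(B) = (-19 + B)/((2*B)) = (-19 + B)*(1/(2*B)) = (-19 + B)/(2*B))
33*(1 + 29) + P(f(-3, 0)) = 33*(1 + 29) + (-19 + (6 - 3)²)/(2*((6 - 3)²)) = 33*30 + (-19 + 3²)/(2*(3²)) = 990 + (½)*(-19 + 9)/9 = 990 + (½)*(⅑)*(-10) = 990 - 5/9 = 8905/9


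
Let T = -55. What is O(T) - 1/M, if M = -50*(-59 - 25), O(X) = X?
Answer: -231001/4200 ≈ -55.000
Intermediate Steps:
M = 4200 (M = -50*(-84) = 4200)
O(T) - 1/M = -55 - 1/4200 = -231001/4200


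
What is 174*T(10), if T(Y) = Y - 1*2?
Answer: 1392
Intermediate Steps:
T(Y) = -2 + Y (T(Y) = Y - 2 = -2 + Y)
174*T(10) = 174*(-2 + 10) = 174*8 = 1392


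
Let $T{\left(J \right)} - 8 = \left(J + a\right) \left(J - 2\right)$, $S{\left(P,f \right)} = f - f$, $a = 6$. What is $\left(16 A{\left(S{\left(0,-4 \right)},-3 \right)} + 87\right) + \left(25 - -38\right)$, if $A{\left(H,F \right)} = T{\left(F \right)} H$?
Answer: $150$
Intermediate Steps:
$S{\left(P,f \right)} = 0$
$T{\left(J \right)} = 8 + \left(-2 + J\right) \left(6 + J\right)$ ($T{\left(J \right)} = 8 + \left(J + 6\right) \left(J - 2\right) = 8 + \left(6 + J\right) \left(-2 + J\right) = 8 + \left(-2 + J\right) \left(6 + J\right)$)
$A{\left(H,F \right)} = H \left(-4 + F^{2} + 4 F\right)$ ($A{\left(H,F \right)} = \left(-4 + F^{2} + 4 F\right) H = H \left(-4 + F^{2} + 4 F\right)$)
$\left(16 A{\left(S{\left(0,-4 \right)},-3 \right)} + 87\right) + \left(25 - -38\right) = \left(16 \cdot 0 \left(-4 + \left(-3\right)^{2} + 4 \left(-3\right)\right) + 87\right) + \left(25 - -38\right) = \left(16 \cdot 0 \left(-4 + 9 - 12\right) + 87\right) + \left(25 + 38\right) = \left(16 \cdot 0 \left(-7\right) + 87\right) + 63 = \left(16 \cdot 0 + 87\right) + 63 = \left(0 + 87\right) + 63 = 87 + 63 = 150$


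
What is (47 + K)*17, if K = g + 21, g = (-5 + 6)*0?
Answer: 1156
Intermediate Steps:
g = 0 (g = 1*0 = 0)
K = 21 (K = 0 + 21 = 21)
(47 + K)*17 = (47 + 21)*17 = 68*17 = 1156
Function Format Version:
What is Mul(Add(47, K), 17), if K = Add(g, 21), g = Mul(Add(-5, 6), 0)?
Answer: 1156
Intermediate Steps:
g = 0 (g = Mul(1, 0) = 0)
K = 21 (K = Add(0, 21) = 21)
Mul(Add(47, K), 17) = Mul(Add(47, 21), 17) = Mul(68, 17) = 1156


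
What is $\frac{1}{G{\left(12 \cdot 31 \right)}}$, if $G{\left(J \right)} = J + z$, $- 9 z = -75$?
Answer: $\frac{3}{1141} \approx 0.0026293$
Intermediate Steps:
$z = \frac{25}{3}$ ($z = \left(- \frac{1}{9}\right) \left(-75\right) = \frac{25}{3} \approx 8.3333$)
$G{\left(J \right)} = \frac{25}{3} + J$ ($G{\left(J \right)} = J + \frac{25}{3} = \frac{25}{3} + J$)
$\frac{1}{G{\left(12 \cdot 31 \right)}} = \frac{1}{\frac{25}{3} + 12 \cdot 31} = \frac{1}{\frac{25}{3} + 372} = \frac{1}{\frac{1141}{3}} = \frac{3}{1141}$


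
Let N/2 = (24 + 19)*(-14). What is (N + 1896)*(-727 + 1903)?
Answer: 813792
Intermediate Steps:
N = -1204 (N = 2*((24 + 19)*(-14)) = 2*(43*(-14)) = 2*(-602) = -1204)
(N + 1896)*(-727 + 1903) = (-1204 + 1896)*(-727 + 1903) = 692*1176 = 813792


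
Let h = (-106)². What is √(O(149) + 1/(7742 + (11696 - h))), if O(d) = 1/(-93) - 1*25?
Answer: I*√179657376254/84754 ≈ 5.0011*I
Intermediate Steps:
O(d) = -2326/93 (O(d) = -1/93 - 25 = -2326/93)
h = 11236
√(O(149) + 1/(7742 + (11696 - h))) = √(-2326/93 + 1/(7742 + (11696 - 1*11236))) = √(-2326/93 + 1/(7742 + (11696 - 11236))) = √(-2326/93 + 1/(7742 + 460)) = √(-2326/93 + 1/8202) = √(-2119751/84754) = I*√179657376254/84754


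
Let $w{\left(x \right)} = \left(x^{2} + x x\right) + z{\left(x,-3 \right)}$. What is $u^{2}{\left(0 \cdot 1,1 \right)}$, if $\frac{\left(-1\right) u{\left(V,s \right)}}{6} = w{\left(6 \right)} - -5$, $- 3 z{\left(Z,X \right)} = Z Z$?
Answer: $152100$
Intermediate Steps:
$z{\left(Z,X \right)} = - \frac{Z^{2}}{3}$ ($z{\left(Z,X \right)} = - \frac{Z Z}{3} = - \frac{Z^{2}}{3}$)
$w{\left(x \right)} = \frac{5 x^{2}}{3}$ ($w{\left(x \right)} = \left(x^{2} + x x\right) - \frac{x^{2}}{3} = \left(x^{2} + x^{2}\right) - \frac{x^{2}}{3} = 2 x^{2} - \frac{x^{2}}{3} = \frac{5 x^{2}}{3}$)
$u{\left(V,s \right)} = -390$ ($u{\left(V,s \right)} = - 6 \left(\frac{5 \cdot 6^{2}}{3} - -5\right) = - 6 \left(\frac{5}{3} \cdot 36 + 5\right) = - 6 \left(60 + 5\right) = \left(-6\right) 65 = -390$)
$u^{2}{\left(0 \cdot 1,1 \right)} = \left(-390\right)^{2} = 152100$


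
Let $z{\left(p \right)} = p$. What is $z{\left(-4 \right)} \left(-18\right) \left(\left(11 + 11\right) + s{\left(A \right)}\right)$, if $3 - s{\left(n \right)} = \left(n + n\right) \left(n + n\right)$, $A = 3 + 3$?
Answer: $-8568$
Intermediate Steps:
$A = 6$
$s{\left(n \right)} = 3 - 4 n^{2}$ ($s{\left(n \right)} = 3 - \left(n + n\right) \left(n + n\right) = 3 - 2 n 2 n = 3 - 4 n^{2}$)
$z{\left(-4 \right)} \left(-18\right) \left(\left(11 + 11\right) + s{\left(A \right)}\right) = \left(-4\right) \left(-18\right) \left(\left(11 + 11\right) + \left(3 - 4 \cdot 6^{2}\right)\right) = 72 \left(22 + \left(3 - 144\right)\right) = 72 \left(22 - 141\right) = 72 \left(-119\right) = -8568$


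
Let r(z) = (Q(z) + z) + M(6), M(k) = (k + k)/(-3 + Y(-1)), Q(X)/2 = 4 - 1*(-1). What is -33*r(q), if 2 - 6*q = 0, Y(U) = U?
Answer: -242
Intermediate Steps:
Q(X) = 10 (Q(X) = 2*(4 - 1*(-1)) = 2*(4 + 1) = 2*5 = 10)
M(k) = -k/2 (M(k) = (k + k)/(-3 - 1) = (2*k)/(-4) = (2*k)*(-¼) = -k/2)
q = ⅓ (q = ⅓ - ⅙*0 = ⅓ + 0 = ⅓ ≈ 0.33333)
r(z) = 7 + z (r(z) = (10 + z) - ½*6 = (10 + z) - 3 = 7 + z)
-33*r(q) = -33*(7 + ⅓) = -33*22/3 = -242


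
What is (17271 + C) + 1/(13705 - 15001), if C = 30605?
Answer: 62047295/1296 ≈ 47876.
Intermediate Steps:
(17271 + C) + 1/(13705 - 15001) = (17271 + 30605) + 1/(13705 - 15001) = 47876 + 1/(-1296) = 47876 - 1/1296 = 62047295/1296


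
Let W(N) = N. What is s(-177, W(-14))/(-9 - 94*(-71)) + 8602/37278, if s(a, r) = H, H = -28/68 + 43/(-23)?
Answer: 11191844527/48573513585 ≈ 0.23041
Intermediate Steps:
H = -892/391 (H = -28*1/68 + 43*(-1/23) = -7/17 - 43/23 = -892/391 ≈ -2.2813)
s(a, r) = -892/391
s(-177, W(-14))/(-9 - 94*(-71)) + 8602/37278 = -892/(391*(-9 - 94*(-71))) + 8602/37278 = -892/(391*(-9 + 6674)) + 8602*(1/37278) = -892/391/6665 + 4301/18639 = -892/391*1/6665 + 4301/18639 = -892/2606015 + 4301/18639 = 11191844527/48573513585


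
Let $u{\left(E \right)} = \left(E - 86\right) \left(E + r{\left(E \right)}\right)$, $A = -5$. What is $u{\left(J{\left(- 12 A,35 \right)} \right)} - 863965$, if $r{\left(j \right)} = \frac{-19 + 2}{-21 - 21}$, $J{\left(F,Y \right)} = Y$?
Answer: $- \frac{12120789}{14} \approx -8.6577 \cdot 10^{5}$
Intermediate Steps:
$r{\left(j \right)} = \frac{17}{42}$ ($r{\left(j \right)} = - \frac{17}{-42} = \left(-17\right) \left(- \frac{1}{42}\right) = \frac{17}{42}$)
$u{\left(E \right)} = \left(-86 + E\right) \left(\frac{17}{42} + E\right)$ ($u{\left(E \right)} = \left(E - 86\right) \left(E + \frac{17}{42}\right) = \left(-86 + E\right) \left(\frac{17}{42} + E\right)$)
$u{\left(J{\left(- 12 A,35 \right)} \right)} - 863965 = \left(- \frac{731}{21} + 35^{2} - \frac{17975}{6}\right) - 863965 = \left(- \frac{731}{21} + 1225 - \frac{17975}{6}\right) - 863965 = - \frac{25279}{14} - 863965 = - \frac{12120789}{14}$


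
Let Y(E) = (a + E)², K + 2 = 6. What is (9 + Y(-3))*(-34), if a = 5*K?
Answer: -10132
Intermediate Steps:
K = 4 (K = -2 + 6 = 4)
a = 20 (a = 5*4 = 20)
Y(E) = (20 + E)²
(9 + Y(-3))*(-34) = (9 + (20 - 3)²)*(-34) = (9 + 17²)*(-34) = (9 + 289)*(-34) = 298*(-34) = -10132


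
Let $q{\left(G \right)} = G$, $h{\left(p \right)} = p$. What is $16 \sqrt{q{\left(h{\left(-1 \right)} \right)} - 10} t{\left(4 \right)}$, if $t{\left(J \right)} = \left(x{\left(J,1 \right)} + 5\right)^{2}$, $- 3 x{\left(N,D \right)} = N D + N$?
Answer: $\frac{784 i \sqrt{11}}{9} \approx 288.92 i$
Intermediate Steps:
$x{\left(N,D \right)} = - \frac{N}{3} - \frac{D N}{3}$ ($x{\left(N,D \right)} = - \frac{N D + N}{3} = - \frac{D N + N}{3} = - \frac{N + D N}{3} = - \frac{N}{3} - \frac{D N}{3}$)
$t{\left(J \right)} = \left(5 - \frac{2 J}{3}\right)^{2}$ ($t{\left(J \right)} = \left(- \frac{J \left(1 + 1\right)}{3} + 5\right)^{2} = \left(\left(- \frac{1}{3}\right) J 2 + 5\right)^{2} = \left(- \frac{2 J}{3} + 5\right)^{2} = \left(5 - \frac{2 J}{3}\right)^{2}$)
$16 \sqrt{q{\left(h{\left(-1 \right)} \right)} - 10} t{\left(4 \right)} = 16 \sqrt{-1 - 10} \frac{\left(-15 + 2 \cdot 4\right)^{2}}{9} = 16 \sqrt{-11} \frac{\left(-15 + 8\right)^{2}}{9} = 16 i \sqrt{11} \frac{\left(-7\right)^{2}}{9} = 16 i \sqrt{11} \cdot \frac{1}{9} \cdot 49 = 16 i \sqrt{11} \cdot \frac{49}{9} = \frac{784 i \sqrt{11}}{9}$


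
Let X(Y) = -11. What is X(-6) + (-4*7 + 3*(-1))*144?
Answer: -4475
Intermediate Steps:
X(-6) + (-4*7 + 3*(-1))*144 = -11 + (-4*7 + 3*(-1))*144 = -11 + (-28 - 3)*144 = -11 - 31*144 = -11 - 4464 = -4475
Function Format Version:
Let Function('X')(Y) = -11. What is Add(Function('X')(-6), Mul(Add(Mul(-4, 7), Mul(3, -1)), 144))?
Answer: -4475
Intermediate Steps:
Add(Function('X')(-6), Mul(Add(Mul(-4, 7), Mul(3, -1)), 144)) = Add(-11, Mul(Add(Mul(-4, 7), Mul(3, -1)), 144)) = Add(-11, Mul(Add(-28, -3), 144)) = Add(-11, Mul(-31, 144)) = Add(-11, -4464) = -4475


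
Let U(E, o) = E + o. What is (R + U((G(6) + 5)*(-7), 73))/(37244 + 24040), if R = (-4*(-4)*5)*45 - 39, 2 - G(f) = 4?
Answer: 3613/61284 ≈ 0.058955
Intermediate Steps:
G(f) = -2 (G(f) = 2 - 1*4 = 2 - 4 = -2)
R = 3561 (R = (16*5)*45 - 39 = 80*45 - 39 = 3600 - 39 = 3561)
(R + U((G(6) + 5)*(-7), 73))/(37244 + 24040) = (3561 + ((-2 + 5)*(-7) + 73))/(37244 + 24040) = (3561 + (3*(-7) + 73))/61284 = (3561 + (-21 + 73))*(1/61284) = (3561 + 52)*(1/61284) = 3613*(1/61284) = 3613/61284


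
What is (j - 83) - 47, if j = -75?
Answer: -205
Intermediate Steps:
(j - 83) - 47 = (-75 - 83) - 47 = -158 - 47 = -205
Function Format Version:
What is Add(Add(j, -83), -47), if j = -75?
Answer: -205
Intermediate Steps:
Add(Add(j, -83), -47) = Add(Add(-75, -83), -47) = Add(-158, -47) = -205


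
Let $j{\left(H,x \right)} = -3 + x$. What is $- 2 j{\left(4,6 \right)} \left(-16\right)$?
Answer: $96$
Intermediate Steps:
$- 2 j{\left(4,6 \right)} \left(-16\right) = - 2 \left(-3 + 6\right) \left(-16\right) = \left(-2\right) 3 \left(-16\right) = \left(-6\right) \left(-16\right) = 96$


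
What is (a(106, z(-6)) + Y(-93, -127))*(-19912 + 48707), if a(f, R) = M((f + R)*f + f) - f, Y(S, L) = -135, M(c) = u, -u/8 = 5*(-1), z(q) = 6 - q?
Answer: -5787795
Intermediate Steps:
u = 40 (u = -40*(-1) = -8*(-5) = 40)
M(c) = 40
a(f, R) = 40 - f
(a(106, z(-6)) + Y(-93, -127))*(-19912 + 48707) = ((40 - 1*106) - 135)*(-19912 + 48707) = ((40 - 106) - 135)*28795 = (-66 - 135)*28795 = -201*28795 = -5787795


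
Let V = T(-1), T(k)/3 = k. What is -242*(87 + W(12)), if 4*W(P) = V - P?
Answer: -40293/2 ≈ -20147.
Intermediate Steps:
T(k) = 3*k
V = -3 (V = 3*(-1) = -3)
W(P) = -3/4 - P/4 (W(P) = (-3 - P)/4 = -3/4 - P/4)
-242*(87 + W(12)) = -242*(87 + (-3/4 - 1/4*12)) = -242*(87 + (-3/4 - 3)) = -242*(87 - 15/4) = -242*333/4 = -40293/2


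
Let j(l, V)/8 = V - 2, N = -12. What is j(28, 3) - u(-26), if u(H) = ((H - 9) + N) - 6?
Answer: 61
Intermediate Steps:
j(l, V) = -16 + 8*V (j(l, V) = 8*(V - 2) = 8*(-2 + V) = -16 + 8*V)
u(H) = -27 + H (u(H) = ((H - 9) - 12) - 6 = ((-9 + H) - 12) - 6 = (-21 + H) - 6 = -27 + H)
j(28, 3) - u(-26) = (-16 + 8*3) - (-27 - 26) = (-16 + 24) - 1*(-53) = 8 + 53 = 61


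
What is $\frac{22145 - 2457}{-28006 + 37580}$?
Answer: $\frac{9844}{4787} \approx 2.0564$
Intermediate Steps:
$\frac{22145 - 2457}{-28006 + 37580} = \frac{19688}{9574} = 19688 \cdot \frac{1}{9574} = \frac{9844}{4787}$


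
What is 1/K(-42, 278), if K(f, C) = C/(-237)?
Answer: -237/278 ≈ -0.85252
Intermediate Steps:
K(f, C) = -C/237 (K(f, C) = C*(-1/237) = -C/237)
1/K(-42, 278) = 1/(-1/237*278) = 1/(-278/237) = -237/278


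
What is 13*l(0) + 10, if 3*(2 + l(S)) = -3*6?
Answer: -94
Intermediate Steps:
l(S) = -8 (l(S) = -2 + (-3*6)/3 = -2 + (1/3)*(-18) = -2 - 6 = -8)
13*l(0) + 10 = 13*(-8) + 10 = -104 + 10 = -94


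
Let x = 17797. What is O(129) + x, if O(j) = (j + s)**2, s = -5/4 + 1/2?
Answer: 547921/16 ≈ 34245.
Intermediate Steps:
s = -3/4 (s = -5*1/4 + 1*(1/2) = -5/4 + 1/2 = -3/4 ≈ -0.75000)
O(j) = (-3/4 + j)**2 (O(j) = (j - 3/4)**2 = (-3/4 + j)**2)
O(129) + x = (-3 + 4*129)**2/16 + 17797 = (-3 + 516)**2/16 + 17797 = (1/16)*513**2 + 17797 = (1/16)*263169 + 17797 = 263169/16 + 17797 = 547921/16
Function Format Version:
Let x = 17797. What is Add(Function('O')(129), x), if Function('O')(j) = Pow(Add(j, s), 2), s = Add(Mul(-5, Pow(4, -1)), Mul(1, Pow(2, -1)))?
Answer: Rational(547921, 16) ≈ 34245.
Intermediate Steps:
s = Rational(-3, 4) (s = Add(Mul(-5, Rational(1, 4)), Mul(1, Rational(1, 2))) = Add(Rational(-5, 4), Rational(1, 2)) = Rational(-3, 4) ≈ -0.75000)
Function('O')(j) = Pow(Add(Rational(-3, 4), j), 2) (Function('O')(j) = Pow(Add(j, Rational(-3, 4)), 2) = Pow(Add(Rational(-3, 4), j), 2))
Add(Function('O')(129), x) = Add(Mul(Rational(1, 16), Pow(Add(-3, Mul(4, 129)), 2)), 17797) = Add(Mul(Rational(1, 16), Pow(Add(-3, 516), 2)), 17797) = Add(Mul(Rational(1, 16), Pow(513, 2)), 17797) = Add(Mul(Rational(1, 16), 263169), 17797) = Add(Rational(263169, 16), 17797) = Rational(547921, 16)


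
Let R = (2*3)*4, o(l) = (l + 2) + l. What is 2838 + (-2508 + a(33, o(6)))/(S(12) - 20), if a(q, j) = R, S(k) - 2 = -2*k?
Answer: 20280/7 ≈ 2897.1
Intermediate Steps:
o(l) = 2 + 2*l (o(l) = (2 + l) + l = 2 + 2*l)
S(k) = 2 - 2*k
R = 24 (R = 6*4 = 24)
a(q, j) = 24
2838 + (-2508 + a(33, o(6)))/(S(12) - 20) = 2838 + (-2508 + 24)/((2 - 2*12) - 20) = 2838 - 2484/((2 - 24) - 20) = 2838 - 2484/(-22 - 20) = 2838 - 2484/(-42) = 2838 - 2484*(-1/42) = 2838 + 414/7 = 20280/7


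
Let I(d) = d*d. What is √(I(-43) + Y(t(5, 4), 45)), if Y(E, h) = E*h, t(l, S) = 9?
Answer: 7*√46 ≈ 47.476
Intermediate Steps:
I(d) = d²
√(I(-43) + Y(t(5, 4), 45)) = √((-43)² + 9*45) = √(1849 + 405) = √2254 = 7*√46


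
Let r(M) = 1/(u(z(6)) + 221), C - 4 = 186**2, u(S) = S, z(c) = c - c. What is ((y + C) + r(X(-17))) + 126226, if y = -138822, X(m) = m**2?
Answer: 4862885/221 ≈ 22004.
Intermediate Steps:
z(c) = 0
C = 34600 (C = 4 + 186**2 = 4 + 34596 = 34600)
r(M) = 1/221 (r(M) = 1/(0 + 221) = 1/221)
((y + C) + r(X(-17))) + 126226 = ((-138822 + 34600) + 1/221) + 126226 = (-104222 + 1/221) + 126226 = -23033061/221 + 126226 = 4862885/221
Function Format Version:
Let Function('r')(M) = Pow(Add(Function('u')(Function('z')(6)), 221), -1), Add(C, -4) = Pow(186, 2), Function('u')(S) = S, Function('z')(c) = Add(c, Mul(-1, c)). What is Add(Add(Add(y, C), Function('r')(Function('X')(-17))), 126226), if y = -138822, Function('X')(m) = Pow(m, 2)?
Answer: Rational(4862885, 221) ≈ 22004.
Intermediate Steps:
Function('z')(c) = 0
C = 34600 (C = Add(4, Pow(186, 2)) = Add(4, 34596) = 34600)
Function('r')(M) = Rational(1, 221) (Function('r')(M) = Pow(Add(0, 221), -1) = Pow(221, -1) = Rational(1, 221))
Add(Add(Add(y, C), Function('r')(Function('X')(-17))), 126226) = Add(Add(Add(-138822, 34600), Rational(1, 221)), 126226) = Add(Add(-104222, Rational(1, 221)), 126226) = Add(Rational(-23033061, 221), 126226) = Rational(4862885, 221)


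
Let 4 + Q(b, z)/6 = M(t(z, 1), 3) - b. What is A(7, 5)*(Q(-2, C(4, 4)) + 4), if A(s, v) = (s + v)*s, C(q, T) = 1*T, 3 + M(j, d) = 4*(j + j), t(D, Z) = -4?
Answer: -18312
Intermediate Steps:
M(j, d) = -3 + 8*j (M(j, d) = -3 + 4*(j + j) = -3 + 4*(2*j) = -3 + 8*j)
C(q, T) = T
A(s, v) = s*(s + v)
Q(b, z) = -234 - 6*b (Q(b, z) = -24 + 6*((-3 + 8*(-4)) - b) = -24 + 6*((-3 - 32) - b) = -24 + 6*(-35 - b) = -24 + (-210 - 6*b) = -234 - 6*b)
A(7, 5)*(Q(-2, C(4, 4)) + 4) = (7*(7 + 5))*((-234 - 6*(-2)) + 4) = (7*12)*((-234 + 12) + 4) = 84*(-222 + 4) = 84*(-218) = -18312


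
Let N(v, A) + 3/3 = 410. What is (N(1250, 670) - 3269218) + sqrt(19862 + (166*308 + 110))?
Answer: -3268809 + 30*sqrt(79) ≈ -3.2685e+6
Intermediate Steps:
N(v, A) = 409 (N(v, A) = -1 + 410 = 409)
(N(1250, 670) - 3269218) + sqrt(19862 + (166*308 + 110)) = (409 - 3269218) + sqrt(19862 + (166*308 + 110)) = -3268809 + sqrt(19862 + (51128 + 110)) = -3268809 + sqrt(19862 + 51238) = -3268809 + sqrt(71100) = -3268809 + 30*sqrt(79)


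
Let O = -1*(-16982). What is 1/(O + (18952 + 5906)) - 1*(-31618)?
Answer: 1322897121/41840 ≈ 31618.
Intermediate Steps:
O = 16982
1/(O + (18952 + 5906)) - 1*(-31618) = 1/(16982 + (18952 + 5906)) - 1*(-31618) = 1/(16982 + 24858) + 31618 = 1/41840 + 31618 = 1322897121/41840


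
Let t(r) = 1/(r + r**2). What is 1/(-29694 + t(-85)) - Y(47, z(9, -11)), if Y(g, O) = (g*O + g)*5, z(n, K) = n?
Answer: -498235630790/212015159 ≈ -2350.0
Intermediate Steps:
Y(g, O) = 5*g + 5*O*g (Y(g, O) = (O*g + g)*5 = (g + O*g)*5 = 5*g + 5*O*g)
1/(-29694 + t(-85)) - Y(47, z(9, -11)) = 1/(-29694 + 1/((-85)*(1 - 85))) - 5*47*(1 + 9) = 1/(-29694 - 1/85/(-84)) - 5*47*10 = 1/(-29694 - 1/85*(-1/84)) - 1*2350 = 1/(-29694 + 1/7140) - 2350 = 1/(-212015159/7140) - 2350 = -7140/212015159 - 2350 = -498235630790/212015159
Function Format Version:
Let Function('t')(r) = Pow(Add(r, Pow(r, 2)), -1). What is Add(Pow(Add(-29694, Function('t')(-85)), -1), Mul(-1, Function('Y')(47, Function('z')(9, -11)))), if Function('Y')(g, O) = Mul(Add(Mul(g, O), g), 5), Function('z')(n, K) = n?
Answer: Rational(-498235630790, 212015159) ≈ -2350.0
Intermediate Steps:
Function('Y')(g, O) = Add(Mul(5, g), Mul(5, O, g)) (Function('Y')(g, O) = Mul(Add(Mul(O, g), g), 5) = Mul(Add(g, Mul(O, g)), 5) = Add(Mul(5, g), Mul(5, O, g)))
Add(Pow(Add(-29694, Function('t')(-85)), -1), Mul(-1, Function('Y')(47, Function('z')(9, -11)))) = Add(Pow(Add(-29694, Mul(Pow(-85, -1), Pow(Add(1, -85), -1))), -1), Mul(-1, Mul(5, 47, Add(1, 9)))) = Add(Pow(Add(-29694, Mul(Rational(-1, 85), Pow(-84, -1))), -1), Mul(-1, Mul(5, 47, 10))) = Add(Pow(Add(-29694, Mul(Rational(-1, 85), Rational(-1, 84))), -1), Mul(-1, 2350)) = Add(Pow(Add(-29694, Rational(1, 7140)), -1), -2350) = Add(Pow(Rational(-212015159, 7140), -1), -2350) = Add(Rational(-7140, 212015159), -2350) = Rational(-498235630790, 212015159)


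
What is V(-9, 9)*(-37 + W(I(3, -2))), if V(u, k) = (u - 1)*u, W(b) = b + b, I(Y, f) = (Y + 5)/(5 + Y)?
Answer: -3150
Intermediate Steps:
I(Y, f) = 1 (I(Y, f) = (5 + Y)/(5 + Y) = 1)
W(b) = 2*b
V(u, k) = u*(-1 + u) (V(u, k) = (-1 + u)*u = u*(-1 + u))
V(-9, 9)*(-37 + W(I(3, -2))) = (-9*(-1 - 9))*(-37 + 2*1) = (-9*(-10))*(-37 + 2) = 90*(-35) = -3150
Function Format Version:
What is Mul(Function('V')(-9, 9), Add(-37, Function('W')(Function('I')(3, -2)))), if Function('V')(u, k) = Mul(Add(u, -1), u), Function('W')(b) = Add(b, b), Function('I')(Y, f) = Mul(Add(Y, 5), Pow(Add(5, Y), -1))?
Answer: -3150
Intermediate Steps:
Function('I')(Y, f) = 1 (Function('I')(Y, f) = Mul(Add(5, Y), Pow(Add(5, Y), -1)) = 1)
Function('W')(b) = Mul(2, b)
Function('V')(u, k) = Mul(u, Add(-1, u)) (Function('V')(u, k) = Mul(Add(-1, u), u) = Mul(u, Add(-1, u)))
Mul(Function('V')(-9, 9), Add(-37, Function('W')(Function('I')(3, -2)))) = Mul(Mul(-9, Add(-1, -9)), Add(-37, Mul(2, 1))) = Mul(Mul(-9, -10), Add(-37, 2)) = Mul(90, -35) = -3150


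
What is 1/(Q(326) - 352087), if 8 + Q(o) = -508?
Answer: -1/352603 ≈ -2.8361e-6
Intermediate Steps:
Q(o) = -516 (Q(o) = -8 - 508 = -516)
1/(Q(326) - 352087) = 1/(-516 - 352087) = 1/(-352603) = -1/352603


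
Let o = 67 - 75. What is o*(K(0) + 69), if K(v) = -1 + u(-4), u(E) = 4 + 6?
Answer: -624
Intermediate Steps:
u(E) = 10
K(v) = 9 (K(v) = -1 + 10 = 9)
o = -8
o*(K(0) + 69) = -8*(9 + 69) = -8*78 = -624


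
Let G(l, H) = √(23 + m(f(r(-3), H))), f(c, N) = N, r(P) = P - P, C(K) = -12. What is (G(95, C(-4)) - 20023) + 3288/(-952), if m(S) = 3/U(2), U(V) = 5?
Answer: -2383148/119 + √590/5 ≈ -20022.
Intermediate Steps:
r(P) = 0
m(S) = ⅗ (m(S) = 3/5 = 3*(⅕) = ⅗)
G(l, H) = √590/5 (G(l, H) = √(23 + ⅗) = √(118/5) = √590/5)
(G(95, C(-4)) - 20023) + 3288/(-952) = (√590/5 - 20023) + 3288/(-952) = (-20023 + √590/5) + 3288*(-1/952) = (-20023 + √590/5) - 411/119 = -2383148/119 + √590/5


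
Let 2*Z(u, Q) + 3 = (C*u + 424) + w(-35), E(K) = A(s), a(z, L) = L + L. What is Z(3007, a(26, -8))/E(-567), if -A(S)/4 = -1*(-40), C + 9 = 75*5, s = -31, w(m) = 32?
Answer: -220203/64 ≈ -3440.7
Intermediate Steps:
C = 366 (C = -9 + 75*5 = -9 + 375 = 366)
a(z, L) = 2*L
A(S) = -160 (A(S) = -(-4)*(-40) = -4*40 = -160)
E(K) = -160
Z(u, Q) = 453/2 + 183*u (Z(u, Q) = -3/2 + ((366*u + 424) + 32)/2 = -3/2 + ((424 + 366*u) + 32)/2 = -3/2 + (456 + 366*u)/2 = -3/2 + (228 + 183*u) = 453/2 + 183*u)
Z(3007, a(26, -8))/E(-567) = (453/2 + 183*3007)/(-160) = (453/2 + 550281)*(-1/160) = (1101015/2)*(-1/160) = -220203/64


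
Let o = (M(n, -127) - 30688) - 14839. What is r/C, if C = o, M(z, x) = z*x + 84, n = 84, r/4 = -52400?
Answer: 209600/56111 ≈ 3.7355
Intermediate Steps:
r = -209600 (r = 4*(-52400) = -209600)
M(z, x) = 84 + x*z (M(z, x) = x*z + 84 = 84 + x*z)
o = -56111 (o = ((84 - 127*84) - 30688) - 14839 = ((84 - 10668) - 30688) - 14839 = (-10584 - 30688) - 14839 = -41272 - 14839 = -56111)
C = -56111
r/C = -209600/(-56111) = -209600*(-1/56111) = 209600/56111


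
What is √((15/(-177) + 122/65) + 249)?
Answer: 2*√922114245/3835 ≈ 15.836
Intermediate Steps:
√((15/(-177) + 122/65) + 249) = √((15*(-1/177) + 122*(1/65)) + 249) = √((-5/59 + 122/65) + 249) = √(6873/3835 + 249) = √(961788/3835) = 2*√922114245/3835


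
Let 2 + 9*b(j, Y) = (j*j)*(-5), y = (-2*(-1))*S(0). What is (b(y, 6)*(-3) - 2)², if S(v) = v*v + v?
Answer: 16/9 ≈ 1.7778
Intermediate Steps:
S(v) = v + v² (S(v) = v² + v = v + v²)
y = 0 (y = (-2*(-1))*(0*(1 + 0)) = 2*(0*1) = 2*0 = 0)
b(j, Y) = -2/9 - 5*j²/9 (b(j, Y) = -2/9 + ((j*j)*(-5))/9 = -2/9 + (j²*(-5))/9 = -2/9 + (-5*j²)/9 = -2/9 - 5*j²/9)
(b(y, 6)*(-3) - 2)² = ((-2/9 - 5/9*0²)*(-3) - 2)² = ((-2/9 - 5/9*0)*(-3) - 2)² = ((-2/9 + 0)*(-3) - 2)² = (-2/9*(-3) - 2)² = (⅔ - 2)² = (-4/3)² = 16/9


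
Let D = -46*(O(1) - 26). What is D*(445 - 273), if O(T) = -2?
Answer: 221536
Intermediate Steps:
D = 1288 (D = -46*(-2 - 26) = -46*(-28) = 1288)
D*(445 - 273) = 1288*(445 - 273) = 1288*172 = 221536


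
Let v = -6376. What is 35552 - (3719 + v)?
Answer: 38209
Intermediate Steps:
35552 - (3719 + v) = 35552 - (3719 - 6376) = 35552 - 1*(-2657) = 35552 + 2657 = 38209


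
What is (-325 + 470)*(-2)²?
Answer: 580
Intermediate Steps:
(-325 + 470)*(-2)² = 145*4 = 580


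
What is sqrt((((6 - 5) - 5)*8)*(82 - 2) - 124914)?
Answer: I*sqrt(127474) ≈ 357.04*I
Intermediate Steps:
sqrt((((6 - 5) - 5)*8)*(82 - 2) - 124914) = sqrt(((1 - 5)*8)*80 - 124914) = sqrt(-4*8*80 - 124914) = sqrt(-32*80 - 124914) = sqrt(-2560 - 124914) = sqrt(-127474) = I*sqrt(127474)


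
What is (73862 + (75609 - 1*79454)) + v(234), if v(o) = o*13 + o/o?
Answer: 73060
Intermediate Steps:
v(o) = 1 + 13*o (v(o) = 13*o + 1 = 1 + 13*o)
(73862 + (75609 - 1*79454)) + v(234) = (73862 + (75609 - 1*79454)) + (1 + 13*234) = (73862 + (75609 - 79454)) + (1 + 3042) = (73862 - 3845) + 3043 = 70017 + 3043 = 73060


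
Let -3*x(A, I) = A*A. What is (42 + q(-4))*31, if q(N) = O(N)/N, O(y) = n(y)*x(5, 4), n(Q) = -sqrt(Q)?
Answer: 1302 - 775*I/6 ≈ 1302.0 - 129.17*I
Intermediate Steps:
x(A, I) = -A**2/3 (x(A, I) = -A*A/3 = -A**2/3)
O(y) = 25*sqrt(y)/3 (O(y) = (-sqrt(y))*(-1/3*5**2) = (-sqrt(y))*(-1/3*25) = -sqrt(y)*(-25/3) = 25*sqrt(y)/3)
q(N) = 25/(3*sqrt(N)) (q(N) = (25*sqrt(N)/3)/N = 25/(3*sqrt(N)))
(42 + q(-4))*31 = (42 + 25/(3*sqrt(-4)))*31 = (42 + 25*(-I/2)/3)*31 = (42 - 25*I/6)*31 = 1302 - 775*I/6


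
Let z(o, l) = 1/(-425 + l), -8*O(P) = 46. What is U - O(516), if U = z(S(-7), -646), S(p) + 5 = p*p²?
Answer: 24629/4284 ≈ 5.7491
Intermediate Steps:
S(p) = -5 + p³ (S(p) = -5 + p*p² = -5 + p³)
O(P) = -23/4 (O(P) = -⅛*46 = -23/4)
U = -1/1071 (U = 1/(-425 - 646) = 1/(-1071) = -1/1071 ≈ -0.00093371)
U - O(516) = -1/1071 - 1*(-23/4) = -1/1071 + 23/4 = 24629/4284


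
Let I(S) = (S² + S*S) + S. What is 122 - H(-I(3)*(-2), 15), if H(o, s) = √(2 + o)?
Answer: 122 - 2*√11 ≈ 115.37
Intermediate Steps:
I(S) = S + 2*S² (I(S) = (S² + S²) + S = 2*S² + S = S + 2*S²)
122 - H(-I(3)*(-2), 15) = 122 - √(2 - 3*(1 + 2*3)*(-2)) = 122 - √(2 - 3*(1 + 6)*(-2)) = 122 - √(2 - 3*7*(-2)) = 122 - √(2 - 1*21*(-2)) = 122 - √(2 - 21*(-2)) = 122 - √(2 + 42) = 122 - √44 = 122 - 2*√11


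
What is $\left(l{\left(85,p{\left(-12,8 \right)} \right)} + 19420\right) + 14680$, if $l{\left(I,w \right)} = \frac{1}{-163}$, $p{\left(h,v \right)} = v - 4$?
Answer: $\frac{5558299}{163} \approx 34100.0$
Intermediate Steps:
$p{\left(h,v \right)} = -4 + v$
$l{\left(I,w \right)} = - \frac{1}{163}$
$\left(l{\left(85,p{\left(-12,8 \right)} \right)} + 19420\right) + 14680 = \left(- \frac{1}{163} + 19420\right) + 14680 = \frac{3165459}{163} + 14680 = \frac{5558299}{163}$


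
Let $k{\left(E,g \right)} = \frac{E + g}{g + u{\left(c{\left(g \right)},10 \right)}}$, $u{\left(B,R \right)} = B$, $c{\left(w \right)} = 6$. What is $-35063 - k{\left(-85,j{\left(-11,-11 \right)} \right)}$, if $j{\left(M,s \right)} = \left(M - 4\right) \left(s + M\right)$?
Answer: $- \frac{1683059}{48} \approx -35064.0$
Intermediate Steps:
$j{\left(M,s \right)} = \left(-4 + M\right) \left(M + s\right)$
$k{\left(E,g \right)} = \frac{E + g}{6 + g}$ ($k{\left(E,g \right)} = \frac{E + g}{g + 6} = \frac{E + g}{6 + g}$)
$-35063 - k{\left(-85,j{\left(-11,-11 \right)} \right)} = -35063 - \frac{-85 - \left(-209 - 121\right)}{6 - \left(-209 - 121\right)} = -35063 - \frac{-85 + \left(121 + 44 + 44 + 121\right)}{6 + \left(121 + 44 + 44 + 121\right)} = -35063 - \frac{-85 + 330}{6 + 330} = -35063 - \frac{1}{336} \cdot 245 = -35063 - \frac{35}{48} = - \frac{1683059}{48}$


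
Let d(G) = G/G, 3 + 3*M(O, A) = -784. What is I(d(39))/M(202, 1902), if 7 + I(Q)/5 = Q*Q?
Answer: 90/787 ≈ 0.11436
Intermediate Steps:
M(O, A) = -787/3 (M(O, A) = -1 + (1/3)*(-784) = -1 - 784/3 = -787/3)
d(G) = 1
I(Q) = -35 + 5*Q**2 (I(Q) = -35 + 5*(Q*Q) = -35 + 5*Q**2)
I(d(39))/M(202, 1902) = (-35 + 5*1**2)/(-787/3) = (-35 + 5*1)*(-3/787) = (-35 + 5)*(-3/787) = -30*(-3/787) = 90/787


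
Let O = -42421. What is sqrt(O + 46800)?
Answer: sqrt(4379) ≈ 66.174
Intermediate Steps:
sqrt(O + 46800) = sqrt(-42421 + 46800) = sqrt(4379)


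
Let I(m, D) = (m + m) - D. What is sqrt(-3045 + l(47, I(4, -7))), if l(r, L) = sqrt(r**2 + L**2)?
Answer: sqrt(-3045 + sqrt(2434)) ≈ 54.733*I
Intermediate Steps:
I(m, D) = -D + 2*m (I(m, D) = 2*m - D = -D + 2*m)
l(r, L) = sqrt(L**2 + r**2)
sqrt(-3045 + l(47, I(4, -7))) = sqrt(-3045 + sqrt((-1*(-7) + 2*4)**2 + 47**2)) = sqrt(-3045 + sqrt((7 + 8)**2 + 2209)) = sqrt(-3045 + sqrt(15**2 + 2209)) = sqrt(-3045 + sqrt(225 + 2209)) = sqrt(-3045 + sqrt(2434))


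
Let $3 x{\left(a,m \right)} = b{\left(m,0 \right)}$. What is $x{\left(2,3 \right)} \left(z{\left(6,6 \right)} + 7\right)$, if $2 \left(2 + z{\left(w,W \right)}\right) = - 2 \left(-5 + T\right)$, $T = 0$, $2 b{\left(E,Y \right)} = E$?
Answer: $5$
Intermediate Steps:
$b{\left(E,Y \right)} = \frac{E}{2}$
$x{\left(a,m \right)} = \frac{m}{6}$ ($x{\left(a,m \right)} = \frac{\frac{1}{2} m}{3} = \frac{m}{6}$)
$z{\left(w,W \right)} = 3$ ($z{\left(w,W \right)} = -2 + \frac{\left(-2\right) \left(-5 + 0\right)}{2} = -2 + \frac{\left(-2\right) \left(-5\right)}{2} = -2 + \frac{1}{2} \cdot 10 = -2 + 5 = 3$)
$x{\left(2,3 \right)} \left(z{\left(6,6 \right)} + 7\right) = \frac{1}{6} \cdot 3 \left(3 + 7\right) = \frac{1}{2} \cdot 10 = 5$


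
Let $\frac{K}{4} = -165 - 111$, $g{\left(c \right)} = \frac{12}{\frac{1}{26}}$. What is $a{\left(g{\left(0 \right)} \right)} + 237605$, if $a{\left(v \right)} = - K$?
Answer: $238709$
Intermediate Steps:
$g{\left(c \right)} = 312$ ($g{\left(c \right)} = 12 \frac{1}{\frac{1}{26}} = 12 \cdot 26 = 312$)
$K = -1104$ ($K = 4 \left(-165 - 111\right) = 4 \left(-276\right) = -1104$)
$a{\left(v \right)} = 1104$ ($a{\left(v \right)} = \left(-1\right) \left(-1104\right) = 1104$)
$a{\left(g{\left(0 \right)} \right)} + 237605 = 1104 + 237605 = 238709$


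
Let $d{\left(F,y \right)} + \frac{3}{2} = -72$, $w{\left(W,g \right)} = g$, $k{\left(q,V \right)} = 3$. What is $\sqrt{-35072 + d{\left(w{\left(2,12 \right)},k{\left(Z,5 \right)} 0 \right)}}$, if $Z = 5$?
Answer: $\frac{i \sqrt{140582}}{2} \approx 187.47 i$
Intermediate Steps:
$d{\left(F,y \right)} = - \frac{147}{2}$ ($d{\left(F,y \right)} = - \frac{3}{2} - 72 = - \frac{147}{2}$)
$\sqrt{-35072 + d{\left(w{\left(2,12 \right)},k{\left(Z,5 \right)} 0 \right)}} = \sqrt{-35072 - \frac{147}{2}} = \sqrt{- \frac{70291}{2}} = \frac{i \sqrt{140582}}{2}$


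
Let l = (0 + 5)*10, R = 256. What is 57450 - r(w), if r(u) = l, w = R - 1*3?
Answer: 57400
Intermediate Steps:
w = 253 (w = 256 - 1*3 = 256 - 3 = 253)
l = 50 (l = 5*10 = 50)
r(u) = 50
57450 - r(w) = 57450 - 1*50 = 57450 - 50 = 57400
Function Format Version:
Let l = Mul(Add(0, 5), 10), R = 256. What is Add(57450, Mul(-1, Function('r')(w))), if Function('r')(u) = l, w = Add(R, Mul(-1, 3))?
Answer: 57400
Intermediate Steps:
w = 253 (w = Add(256, Mul(-1, 3)) = Add(256, -3) = 253)
l = 50 (l = Mul(5, 10) = 50)
Function('r')(u) = 50
Add(57450, Mul(-1, Function('r')(w))) = Add(57450, Mul(-1, 50)) = Add(57450, -50) = 57400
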